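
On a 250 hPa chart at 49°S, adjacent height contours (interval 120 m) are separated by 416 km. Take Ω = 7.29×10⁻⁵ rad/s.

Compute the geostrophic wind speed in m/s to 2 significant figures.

26 m/s

Coriolis parameter at 49°S:
f = 2Ω sin φ = 2 × 7.29×10⁻⁵ × sin 49° = 1.10×10⁻⁴ s⁻¹
Height gradient: |∂Z/∂n| = 120 m / 416000 m = 2.88×10⁻⁴
On a pressure surface, geostrophic balance gives V_g = (g/f)|∂Z/∂n|:
V_g = 9.81 × 2.88×10⁻⁴ / 1.10×10⁻⁴ = 25.7 m/s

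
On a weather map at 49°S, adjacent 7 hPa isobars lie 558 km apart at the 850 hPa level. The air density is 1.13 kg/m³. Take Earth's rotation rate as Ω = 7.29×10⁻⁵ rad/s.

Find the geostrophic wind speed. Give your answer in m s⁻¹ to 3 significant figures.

10.1 m s⁻¹

Coriolis parameter at 49°S:
f = 2Ω sin φ = 2 × 7.29×10⁻⁵ × sin 49° = 1.10×10⁻⁴ s⁻¹
Pressure gradient: |∂P/∂n| = 700 Pa / 558000 m = 1.25×10⁻³ Pa/m
Geostrophic balance (pressure-gradient force = Coriolis force):
V_g = (1/(fρ)) |∂P/∂n| = 1.25×10⁻³ / (1.10×10⁻⁴ × 1.13) = 10.1 m/s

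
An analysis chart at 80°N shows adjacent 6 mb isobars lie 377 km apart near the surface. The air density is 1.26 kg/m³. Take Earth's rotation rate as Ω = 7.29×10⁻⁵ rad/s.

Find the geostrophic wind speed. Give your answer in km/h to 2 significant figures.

Coriolis parameter at 80°N:
f = 2Ω sin φ = 2 × 7.29×10⁻⁵ × sin 80° = 1.44×10⁻⁴ s⁻¹
Pressure gradient: |∂P/∂n| = 600 Pa / 377000 m = 1.59×10⁻³ Pa/m
Geostrophic balance (pressure-gradient force = Coriolis force):
V_g = (1/(fρ)) |∂P/∂n| = 1.59×10⁻³ / (1.44×10⁻⁴ × 1.26) = 8.80 m/s
Converting: 8.80 m/s × 3.6 = 32 km/h

32 km/h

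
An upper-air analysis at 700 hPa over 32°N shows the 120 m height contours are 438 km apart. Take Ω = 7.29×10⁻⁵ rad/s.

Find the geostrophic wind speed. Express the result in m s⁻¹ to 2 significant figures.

Coriolis parameter at 32°N:
f = 2Ω sin φ = 2 × 7.29×10⁻⁵ × sin 32° = 7.73×10⁻⁵ s⁻¹
Height gradient: |∂Z/∂n| = 120 m / 438000 m = 2.74×10⁻⁴
On a pressure surface, geostrophic balance gives V_g = (g/f)|∂Z/∂n|:
V_g = 9.81 × 2.74×10⁻⁴ / 7.73×10⁻⁵ = 34.8 m/s

35 m s⁻¹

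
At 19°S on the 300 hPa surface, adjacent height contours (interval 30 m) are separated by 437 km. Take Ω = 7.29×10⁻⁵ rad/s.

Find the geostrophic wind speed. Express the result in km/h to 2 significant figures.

51 km/h

Coriolis parameter at 19°S:
f = 2Ω sin φ = 2 × 7.29×10⁻⁵ × sin 19° = 4.75×10⁻⁵ s⁻¹
Height gradient: |∂Z/∂n| = 30 m / 437000 m = 6.86×10⁻⁵
On a pressure surface, geostrophic balance gives V_g = (g/f)|∂Z/∂n|:
V_g = 9.81 × 6.86×10⁻⁵ / 4.75×10⁻⁵ = 14.2 m/s
Converting: 14.2 m/s × 3.6 = 51 km/h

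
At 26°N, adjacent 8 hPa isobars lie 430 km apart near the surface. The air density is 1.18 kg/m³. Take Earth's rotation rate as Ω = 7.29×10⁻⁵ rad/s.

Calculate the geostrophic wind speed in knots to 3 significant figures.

Coriolis parameter at 26°N:
f = 2Ω sin φ = 2 × 7.29×10⁻⁵ × sin 26° = 6.39×10⁻⁵ s⁻¹
Pressure gradient: |∂P/∂n| = 800 Pa / 430000 m = 1.86×10⁻³ Pa/m
Geostrophic balance (pressure-gradient force = Coriolis force):
V_g = (1/(fρ)) |∂P/∂n| = 1.86×10⁻³ / (6.39×10⁻⁵ × 1.18) = 24.7 m/s
Converting: 24.7 m/s × 1.944 = 48.0 knots

48.0 knots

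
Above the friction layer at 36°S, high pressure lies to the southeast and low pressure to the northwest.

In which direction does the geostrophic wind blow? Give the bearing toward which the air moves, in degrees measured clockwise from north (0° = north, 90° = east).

The pressure-gradient force points toward the northwest (bearing 315°).
Geostrophic balance: in the Southern Hemisphere the Coriolis force deflects motion to the left, so the geostrophic wind blows 90° to the left of the pressure-gradient force (low pressure on the right).
Rotating 315° by 90° counterclockwise gives 225° — the wind blows toward the southwest.

225°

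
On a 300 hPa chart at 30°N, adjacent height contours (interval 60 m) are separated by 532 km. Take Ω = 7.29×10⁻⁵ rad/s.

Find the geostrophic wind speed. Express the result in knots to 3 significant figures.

Coriolis parameter at 30°N:
f = 2Ω sin φ = 2 × 7.29×10⁻⁵ × sin 30° = 7.29×10⁻⁵ s⁻¹
Height gradient: |∂Z/∂n| = 60 m / 532000 m = 1.13×10⁻⁴
On a pressure surface, geostrophic balance gives V_g = (g/f)|∂Z/∂n|:
V_g = 9.81 × 1.13×10⁻⁴ / 7.29×10⁻⁵ = 15.2 m/s
Converting: 15.2 m/s × 1.944 = 29.5 knots

29.5 knots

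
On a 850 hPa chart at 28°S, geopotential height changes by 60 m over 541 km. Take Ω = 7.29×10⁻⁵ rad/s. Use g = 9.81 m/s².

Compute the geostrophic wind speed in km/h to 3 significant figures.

Coriolis parameter at 28°S:
f = 2Ω sin φ = 2 × 7.29×10⁻⁵ × sin 28° = 6.84×10⁻⁵ s⁻¹
Height gradient: |∂Z/∂n| = 60 m / 541000 m = 1.11×10⁻⁴
On a pressure surface, geostrophic balance gives V_g = (g/f)|∂Z/∂n|:
V_g = 9.81 × 1.11×10⁻⁴ / 6.84×10⁻⁵ = 15.9 m/s
Converting: 15.9 m/s × 3.6 = 57.2 km/h

57.2 km/h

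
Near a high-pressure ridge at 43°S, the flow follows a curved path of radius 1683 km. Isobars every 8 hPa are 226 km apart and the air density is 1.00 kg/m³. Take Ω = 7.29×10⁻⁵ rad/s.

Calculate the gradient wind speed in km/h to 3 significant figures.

185 km/h

Coriolis parameter at 43°S:
f = 2Ω sin φ = 2 × 7.29×10⁻⁵ × sin 43° = 9.94×10⁻⁵ s⁻¹
Pressure gradient: |∂P/∂n| = 800 Pa / 226000 m = 3.54×10⁻³ Pa/m
Geostrophic speed: V_g = |∂P/∂n|/(fρ) = 3.54×10⁻³/(9.94×10⁻⁵ × 1.00) = 35.6 m/s
Around a high, pressure-gradient force acts outward with centrifugal, so Coriolis balances both:
fV = (1/ρ)|∂P/∂n| + V²/R  →  V² − fR·V + fR·V_g = 0
With fR = 9.94×10⁻⁵ × 1683×10³ m = 167 m/s:
V = [fR − √((fR)² − 4 fR V_g)]/2 = [167 − √(167² − 4×167×35.6)]/2 = 51.4 m/s
Supergeostrophic (V > V_g = 35.6 m/s), as expected around a high.
Converting: 51.4 m/s × 3.6 = 185 km/h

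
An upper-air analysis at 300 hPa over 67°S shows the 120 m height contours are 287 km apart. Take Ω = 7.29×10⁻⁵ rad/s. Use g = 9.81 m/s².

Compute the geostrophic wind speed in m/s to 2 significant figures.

Coriolis parameter at 67°S:
f = 2Ω sin φ = 2 × 7.29×10⁻⁵ × sin 67° = 1.34×10⁻⁴ s⁻¹
Height gradient: |∂Z/∂n| = 120 m / 287000 m = 4.18×10⁻⁴
On a pressure surface, geostrophic balance gives V_g = (g/f)|∂Z/∂n|:
V_g = 9.81 × 4.18×10⁻⁴ / 1.34×10⁻⁴ = 30.6 m/s

31 m/s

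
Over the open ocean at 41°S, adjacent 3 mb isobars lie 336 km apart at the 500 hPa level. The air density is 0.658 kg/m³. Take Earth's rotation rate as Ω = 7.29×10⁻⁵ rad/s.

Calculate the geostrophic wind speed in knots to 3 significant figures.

27.6 knots

Coriolis parameter at 41°S:
f = 2Ω sin φ = 2 × 7.29×10⁻⁵ × sin 41° = 9.57×10⁻⁵ s⁻¹
Pressure gradient: |∂P/∂n| = 300 Pa / 336000 m = 8.93×10⁻⁴ Pa/m
Geostrophic balance (pressure-gradient force = Coriolis force):
V_g = (1/(fρ)) |∂P/∂n| = 8.93×10⁻⁴ / (9.57×10⁻⁵ × 0.658) = 14.2 m/s
Converting: 14.2 m/s × 1.944 = 27.6 knots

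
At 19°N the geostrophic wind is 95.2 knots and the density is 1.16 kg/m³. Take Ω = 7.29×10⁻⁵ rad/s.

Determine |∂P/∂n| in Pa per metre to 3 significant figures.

Coriolis parameter at 19°N:
f = 2Ω sin φ = 2 × 7.29×10⁻⁵ × sin 19° = 4.75×10⁻⁵ s⁻¹
Wind speed in SI: 95.2 knots = 49.0 m/s
Geostrophic balance rearranged: |∂P/∂n| = f ρ V_g
|∂P/∂n| = 4.75×10⁻⁵ × 1.16 × 49.0 = 2.70×10⁻³ Pa/m

2.70×10⁻³ Pa/m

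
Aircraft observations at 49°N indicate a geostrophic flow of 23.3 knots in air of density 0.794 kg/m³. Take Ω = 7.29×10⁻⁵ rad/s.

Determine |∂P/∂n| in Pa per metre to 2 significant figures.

1.0×10⁻³ Pa/m

Coriolis parameter at 49°N:
f = 2Ω sin φ = 2 × 7.29×10⁻⁵ × sin 49° = 1.10×10⁻⁴ s⁻¹
Wind speed in SI: 23.3 knots = 12.0 m/s
Geostrophic balance rearranged: |∂P/∂n| = f ρ V_g
|∂P/∂n| = 1.10×10⁻⁴ × 0.794 × 12.0 = 1.05×10⁻³ Pa/m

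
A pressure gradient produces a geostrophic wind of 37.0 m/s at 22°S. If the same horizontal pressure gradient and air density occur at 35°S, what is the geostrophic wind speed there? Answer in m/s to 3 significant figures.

24.2 m/s

With the same pressure gradient and density, V_g ∝ 1/f ∝ 1/sin φ.
V₂ = V₁ · sin φ₁ / sin φ₂ = 37.0 × sin 22° / sin 35°
V₂ = 37.0 × 0.3746/0.5736 = 24.2 m/s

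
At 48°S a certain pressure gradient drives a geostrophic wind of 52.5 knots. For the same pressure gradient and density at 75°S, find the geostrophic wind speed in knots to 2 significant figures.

With the same pressure gradient and density, V_g ∝ 1/f ∝ 1/sin φ.
V₂ = V₁ · sin φ₁ / sin φ₂ = 52.5 × sin 48° / sin 75°
V₂ = 52.5 × 0.7431/0.9659 = 40 knots

40 knots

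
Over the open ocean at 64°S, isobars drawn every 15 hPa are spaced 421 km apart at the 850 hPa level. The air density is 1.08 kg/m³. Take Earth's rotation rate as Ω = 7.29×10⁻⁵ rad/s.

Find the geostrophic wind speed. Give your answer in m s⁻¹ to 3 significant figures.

Coriolis parameter at 64°S:
f = 2Ω sin φ = 2 × 7.29×10⁻⁵ × sin 64° = 1.31×10⁻⁴ s⁻¹
Pressure gradient: |∂P/∂n| = 1500 Pa / 421000 m = 3.56×10⁻³ Pa/m
Geostrophic balance (pressure-gradient force = Coriolis force):
V_g = (1/(fρ)) |∂P/∂n| = 3.56×10⁻³ / (1.31×10⁻⁴ × 1.08) = 25.2 m/s

25.2 m s⁻¹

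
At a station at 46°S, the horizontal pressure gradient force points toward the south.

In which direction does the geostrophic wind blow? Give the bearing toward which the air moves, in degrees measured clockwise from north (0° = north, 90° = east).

090°

The pressure-gradient force points toward the south (bearing 180°).
Geostrophic balance: in the Southern Hemisphere the Coriolis force deflects motion to the left, so the geostrophic wind blows 90° to the left of the pressure-gradient force (low pressure on the right).
Rotating 180° by 90° counterclockwise gives 090° — the wind blows toward the east.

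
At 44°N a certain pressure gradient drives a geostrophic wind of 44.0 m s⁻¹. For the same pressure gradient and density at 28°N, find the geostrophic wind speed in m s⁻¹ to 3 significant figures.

With the same pressure gradient and density, V_g ∝ 1/f ∝ 1/sin φ.
V₂ = V₁ · sin φ₁ / sin φ₂ = 44.0 × sin 44° / sin 28°
V₂ = 44.0 × 0.6947/0.4695 = 65.1 m s⁻¹

65.1 m s⁻¹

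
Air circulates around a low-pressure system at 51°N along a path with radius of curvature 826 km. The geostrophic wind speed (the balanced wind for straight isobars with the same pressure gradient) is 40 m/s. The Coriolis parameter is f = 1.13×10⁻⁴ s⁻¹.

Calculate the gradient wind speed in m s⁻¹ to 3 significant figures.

30.2 m s⁻¹

Around a low, centrifugal force acts outward with Coriolis, so pressure-gradient force balances both:
(1/ρ)|∂P/∂n| = fV + V²/R  →  V² + fR·V − fR·V_g = 0
With fR = 1.13×10⁻⁴ × 826×10³ m = 93.3 m/s:
V = [−fR + √((fR)² + 4 fR V_g)]/2 = [−93.3 + √(93.3² + 4×93.3×40)]/2 = 30.2 m/s
Subgeostrophic (V < V_g = 40 m/s), as expected around a low.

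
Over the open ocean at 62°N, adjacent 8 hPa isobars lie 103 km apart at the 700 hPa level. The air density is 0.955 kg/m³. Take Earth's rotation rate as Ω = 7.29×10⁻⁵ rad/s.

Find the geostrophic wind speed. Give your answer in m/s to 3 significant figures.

63.2 m/s

Coriolis parameter at 62°N:
f = 2Ω sin φ = 2 × 7.29×10⁻⁵ × sin 62° = 1.29×10⁻⁴ s⁻¹
Pressure gradient: |∂P/∂n| = 800 Pa / 103000 m = 7.77×10⁻³ Pa/m
Geostrophic balance (pressure-gradient force = Coriolis force):
V_g = (1/(fρ)) |∂P/∂n| = 7.77×10⁻³ / (1.29×10⁻⁴ × 0.955) = 63.2 m/s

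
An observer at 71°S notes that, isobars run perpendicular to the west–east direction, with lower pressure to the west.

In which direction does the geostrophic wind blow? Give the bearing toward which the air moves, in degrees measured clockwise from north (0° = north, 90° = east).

180°

The pressure-gradient force points toward the west (bearing 270°).
Geostrophic balance: in the Southern Hemisphere the Coriolis force deflects motion to the left, so the geostrophic wind blows 90° to the left of the pressure-gradient force (low pressure on the right).
Rotating 270° by 90° counterclockwise gives 180° — the wind blows toward the south.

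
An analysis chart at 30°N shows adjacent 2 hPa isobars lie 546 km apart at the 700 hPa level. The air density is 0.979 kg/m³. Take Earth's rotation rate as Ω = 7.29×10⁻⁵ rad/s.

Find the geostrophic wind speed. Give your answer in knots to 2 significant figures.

Coriolis parameter at 30°N:
f = 2Ω sin φ = 2 × 7.29×10⁻⁵ × sin 30° = 7.29×10⁻⁵ s⁻¹
Pressure gradient: |∂P/∂n| = 200 Pa / 546000 m = 3.66×10⁻⁴ Pa/m
Geostrophic balance (pressure-gradient force = Coriolis force):
V_g = (1/(fρ)) |∂P/∂n| = 3.66×10⁻⁴ / (7.29×10⁻⁵ × 0.979) = 5.13 m/s
Converting: 5.13 m/s × 1.944 = 10.0 knots

10.0 knots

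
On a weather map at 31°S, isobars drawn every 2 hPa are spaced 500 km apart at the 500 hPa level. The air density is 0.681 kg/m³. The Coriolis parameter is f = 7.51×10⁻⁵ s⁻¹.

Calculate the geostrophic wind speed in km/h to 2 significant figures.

28 km/h

Pressure gradient: |∂P/∂n| = 200 Pa / 500000 m = 4.00×10⁻⁴ Pa/m
Geostrophic balance (pressure-gradient force = Coriolis force):
V_g = (1/(fρ)) |∂P/∂n| = 4.00×10⁻⁴ / (7.51×10⁻⁵ × 0.681) = 7.82 m/s
Converting: 7.82 m/s × 3.6 = 28 km/h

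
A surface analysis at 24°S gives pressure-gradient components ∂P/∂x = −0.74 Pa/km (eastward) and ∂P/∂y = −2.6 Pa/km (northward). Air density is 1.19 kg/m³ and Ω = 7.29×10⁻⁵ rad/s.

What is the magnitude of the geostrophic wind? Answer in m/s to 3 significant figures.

38.3 m/s

Coriolis parameter at 24°S:
f = 2Ω sin φ = 2 × 7.29×10⁻⁵ × sin 24° = 5.93×10⁻⁵ s⁻¹
In the Southern Hemisphere f is negative: f = −5.93×10⁻⁵ s⁻¹.
Component geostrophic relations (x east, y north):
u_g = −(1/(fρ)) ∂P/∂y,  v_g = (1/(fρ)) ∂P/∂x
u_g = −(−2.6×10⁻³)/(−5.93×10⁻⁵ × 1.19) = −36.8 m/s;  v_g = (−0.74×10⁻³)/(−5.93×10⁻⁵ × 1.19) = 10.5 m/s
|V_g| = √(u_g² + v_g²) = 38.3 m/s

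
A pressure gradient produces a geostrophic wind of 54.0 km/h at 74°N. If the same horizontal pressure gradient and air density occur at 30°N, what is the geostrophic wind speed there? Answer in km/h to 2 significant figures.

With the same pressure gradient and density, V_g ∝ 1/f ∝ 1/sin φ.
V₂ = V₁ · sin φ₁ / sin φ₂ = 54.0 × sin 74° / sin 30°
V₂ = 54.0 × 0.9613/0.5000 = 100 km/h

100 km/h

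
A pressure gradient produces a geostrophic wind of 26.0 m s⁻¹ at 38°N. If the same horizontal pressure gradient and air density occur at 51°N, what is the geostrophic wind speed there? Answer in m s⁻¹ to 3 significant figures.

With the same pressure gradient and density, V_g ∝ 1/f ∝ 1/sin φ.
V₂ = V₁ · sin φ₁ / sin φ₂ = 26.0 × sin 38° / sin 51°
V₂ = 26.0 × 0.6157/0.7771 = 20.6 m s⁻¹

20.6 m s⁻¹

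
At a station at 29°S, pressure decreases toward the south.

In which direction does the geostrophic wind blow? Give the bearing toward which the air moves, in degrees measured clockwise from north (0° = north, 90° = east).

The pressure-gradient force points toward the south (bearing 180°).
Geostrophic balance: in the Southern Hemisphere the Coriolis force deflects motion to the left, so the geostrophic wind blows 90° to the left of the pressure-gradient force (low pressure on the right).
Rotating 180° by 90° counterclockwise gives 090° — the wind blows toward the east.

090°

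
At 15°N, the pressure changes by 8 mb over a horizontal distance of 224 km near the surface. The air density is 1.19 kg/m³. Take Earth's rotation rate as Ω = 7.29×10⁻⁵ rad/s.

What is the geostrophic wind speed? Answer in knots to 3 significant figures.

Coriolis parameter at 15°N:
f = 2Ω sin φ = 2 × 7.29×10⁻⁵ × sin 15° = 3.77×10⁻⁵ s⁻¹
Pressure gradient: |∂P/∂n| = 800 Pa / 224000 m = 3.57×10⁻³ Pa/m
Geostrophic balance (pressure-gradient force = Coriolis force):
V_g = (1/(fρ)) |∂P/∂n| = 3.57×10⁻³ / (3.77×10⁻⁵ × 1.19) = 79.5 m/s
Converting: 79.5 m/s × 1.944 = 155 knots

155 knots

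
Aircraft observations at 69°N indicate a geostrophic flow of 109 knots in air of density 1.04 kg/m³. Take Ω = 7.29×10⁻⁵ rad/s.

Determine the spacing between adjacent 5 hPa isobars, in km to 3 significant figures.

63.0 km

Coriolis parameter at 69°N:
f = 2Ω sin φ = 2 × 7.29×10⁻⁵ × sin 69° = 1.36×10⁻⁴ s⁻¹
Wind speed in SI: 109 knots = 56.1 m/s
Geostrophic balance rearranged: |∂P/∂n| = f ρ V_g
|∂P/∂n| = 1.36×10⁻⁴ × 1.04 × 56.1 = 7.94×10⁻³ Pa/m
Isobar spacing: Δn = ΔP/|∂P/∂n| = 500 Pa / 7.94×10⁻³ Pa/m = 62989 m ≈ 63.0 km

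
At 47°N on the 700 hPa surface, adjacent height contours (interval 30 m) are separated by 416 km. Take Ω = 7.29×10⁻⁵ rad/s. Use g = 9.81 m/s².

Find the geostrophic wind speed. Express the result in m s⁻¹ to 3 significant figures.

Coriolis parameter at 47°N:
f = 2Ω sin φ = 2 × 7.29×10⁻⁵ × sin 47° = 1.07×10⁻⁴ s⁻¹
Height gradient: |∂Z/∂n| = 30 m / 416000 m = 7.21×10⁻⁵
On a pressure surface, geostrophic balance gives V_g = (g/f)|∂Z/∂n|:
V_g = 9.81 × 7.21×10⁻⁵ / 1.07×10⁻⁴ = 6.63 m/s

6.63 m s⁻¹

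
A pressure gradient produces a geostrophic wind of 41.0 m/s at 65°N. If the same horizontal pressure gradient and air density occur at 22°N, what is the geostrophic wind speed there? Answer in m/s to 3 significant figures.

With the same pressure gradient and density, V_g ∝ 1/f ∝ 1/sin φ.
V₂ = V₁ · sin φ₁ / sin φ₂ = 41.0 × sin 65° / sin 22°
V₂ = 41.0 × 0.9063/0.3746 = 99.2 m/s

99.2 m/s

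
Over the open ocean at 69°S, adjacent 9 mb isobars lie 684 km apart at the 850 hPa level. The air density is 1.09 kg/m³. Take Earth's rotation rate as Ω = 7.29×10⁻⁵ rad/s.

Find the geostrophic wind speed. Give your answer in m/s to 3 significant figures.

8.87 m/s

Coriolis parameter at 69°S:
f = 2Ω sin φ = 2 × 7.29×10⁻⁵ × sin 69° = 1.36×10⁻⁴ s⁻¹
Pressure gradient: |∂P/∂n| = 900 Pa / 684000 m = 1.32×10⁻³ Pa/m
Geostrophic balance (pressure-gradient force = Coriolis force):
V_g = (1/(fρ)) |∂P/∂n| = 1.32×10⁻³ / (1.36×10⁻⁴ × 1.09) = 8.87 m/s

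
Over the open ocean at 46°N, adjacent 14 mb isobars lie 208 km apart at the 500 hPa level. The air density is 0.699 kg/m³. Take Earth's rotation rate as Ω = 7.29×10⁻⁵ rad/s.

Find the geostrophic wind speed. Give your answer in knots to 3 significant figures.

Coriolis parameter at 46°N:
f = 2Ω sin φ = 2 × 7.29×10⁻⁵ × sin 46° = 1.05×10⁻⁴ s⁻¹
Pressure gradient: |∂P/∂n| = 1400 Pa / 208000 m = 6.73×10⁻³ Pa/m
Geostrophic balance (pressure-gradient force = Coriolis force):
V_g = (1/(fρ)) |∂P/∂n| = 6.73×10⁻³ / (1.05×10⁻⁴ × 0.699) = 91.8 m/s
Converting: 91.8 m/s × 1.944 = 178 knots

178 knots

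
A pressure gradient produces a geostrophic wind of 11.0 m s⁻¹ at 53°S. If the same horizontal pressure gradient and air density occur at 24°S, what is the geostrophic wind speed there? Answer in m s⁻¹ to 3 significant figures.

With the same pressure gradient and density, V_g ∝ 1/f ∝ 1/sin φ.
V₂ = V₁ · sin φ₁ / sin φ₂ = 11.0 × sin 53° / sin 24°
V₂ = 11.0 × 0.7986/0.4067 = 21.6 m s⁻¹

21.6 m s⁻¹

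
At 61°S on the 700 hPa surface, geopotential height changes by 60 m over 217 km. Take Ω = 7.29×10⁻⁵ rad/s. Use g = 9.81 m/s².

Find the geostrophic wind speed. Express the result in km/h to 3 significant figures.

Coriolis parameter at 61°S:
f = 2Ω sin φ = 2 × 7.29×10⁻⁵ × sin 61° = 1.28×10⁻⁴ s⁻¹
Height gradient: |∂Z/∂n| = 60 m / 217000 m = 2.76×10⁻⁴
On a pressure surface, geostrophic balance gives V_g = (g/f)|∂Z/∂n|:
V_g = 9.81 × 2.76×10⁻⁴ / 1.28×10⁻⁴ = 21.3 m/s
Converting: 21.3 m/s × 3.6 = 76.6 km/h

76.6 km/h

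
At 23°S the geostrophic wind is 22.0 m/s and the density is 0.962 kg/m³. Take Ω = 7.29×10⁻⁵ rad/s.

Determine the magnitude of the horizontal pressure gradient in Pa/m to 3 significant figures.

Coriolis parameter at 23°S:
f = 2Ω sin φ = 2 × 7.29×10⁻⁵ × sin 23° = 5.70×10⁻⁵ s⁻¹
Geostrophic balance rearranged: |∂P/∂n| = f ρ V_g
|∂P/∂n| = 5.70×10⁻⁵ × 0.962 × 22.0 = 1.21×10⁻³ Pa/m

1.21×10⁻³ Pa/m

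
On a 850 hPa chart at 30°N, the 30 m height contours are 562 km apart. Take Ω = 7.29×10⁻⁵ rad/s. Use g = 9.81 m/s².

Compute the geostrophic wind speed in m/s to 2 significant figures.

Coriolis parameter at 30°N:
f = 2Ω sin φ = 2 × 7.29×10⁻⁵ × sin 30° = 7.29×10⁻⁵ s⁻¹
Height gradient: |∂Z/∂n| = 30 m / 562000 m = 5.34×10⁻⁵
On a pressure surface, geostrophic balance gives V_g = (g/f)|∂Z/∂n|:
V_g = 9.81 × 5.34×10⁻⁵ / 7.29×10⁻⁵ = 7.18 m/s

7.2 m/s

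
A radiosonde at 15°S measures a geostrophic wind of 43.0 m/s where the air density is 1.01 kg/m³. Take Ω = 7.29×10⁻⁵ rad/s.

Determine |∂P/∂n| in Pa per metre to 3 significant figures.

Coriolis parameter at 15°S:
f = 2Ω sin φ = 2 × 7.29×10⁻⁵ × sin 15° = 3.77×10⁻⁵ s⁻¹
Geostrophic balance rearranged: |∂P/∂n| = f ρ V_g
|∂P/∂n| = 3.77×10⁻⁵ × 1.01 × 43.0 = 1.64×10⁻³ Pa/m

1.64×10⁻³ Pa/m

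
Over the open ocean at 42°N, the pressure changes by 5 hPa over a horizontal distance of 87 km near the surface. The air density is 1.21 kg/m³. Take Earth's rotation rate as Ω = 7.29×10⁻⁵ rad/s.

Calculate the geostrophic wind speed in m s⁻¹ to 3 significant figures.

48.7 m s⁻¹

Coriolis parameter at 42°N:
f = 2Ω sin φ = 2 × 7.29×10⁻⁵ × sin 42° = 9.76×10⁻⁵ s⁻¹
Pressure gradient: |∂P/∂n| = 500 Pa / 87000 m = 5.75×10⁻³ Pa/m
Geostrophic balance (pressure-gradient force = Coriolis force):
V_g = (1/(fρ)) |∂P/∂n| = 5.75×10⁻³ / (9.76×10⁻⁵ × 1.21) = 48.7 m/s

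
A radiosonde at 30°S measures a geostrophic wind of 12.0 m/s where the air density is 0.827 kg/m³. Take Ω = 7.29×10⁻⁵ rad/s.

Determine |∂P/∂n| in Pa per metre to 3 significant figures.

7.23×10⁻⁴ Pa/m

Coriolis parameter at 30°S:
f = 2Ω sin φ = 2 × 7.29×10⁻⁵ × sin 30° = 7.29×10⁻⁵ s⁻¹
Geostrophic balance rearranged: |∂P/∂n| = f ρ V_g
|∂P/∂n| = 7.29×10⁻⁵ × 0.827 × 12.0 = 7.23×10⁻⁴ Pa/m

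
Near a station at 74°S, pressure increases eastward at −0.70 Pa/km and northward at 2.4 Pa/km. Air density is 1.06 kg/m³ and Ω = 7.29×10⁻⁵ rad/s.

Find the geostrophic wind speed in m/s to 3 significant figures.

Coriolis parameter at 74°S:
f = 2Ω sin φ = 2 × 7.29×10⁻⁵ × sin 74° = 1.40×10⁻⁴ s⁻¹
In the Southern Hemisphere f is negative: f = −1.40×10⁻⁴ s⁻¹.
Component geostrophic relations (x east, y north):
u_g = −(1/(fρ)) ∂P/∂y,  v_g = (1/(fρ)) ∂P/∂x
u_g = −(2.4×10⁻³)/(−1.40×10⁻⁴ × 1.06) = 16.2 m/s;  v_g = (−0.70×10⁻³)/(−1.40×10⁻⁴ × 1.06) = 4.71 m/s
|V_g| = √(u_g² + v_g²) = 16.8 m/s

16.8 m/s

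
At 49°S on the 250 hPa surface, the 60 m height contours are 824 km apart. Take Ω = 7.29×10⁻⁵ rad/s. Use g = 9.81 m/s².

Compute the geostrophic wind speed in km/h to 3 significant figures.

Coriolis parameter at 49°S:
f = 2Ω sin φ = 2 × 7.29×10⁻⁵ × sin 49° = 1.10×10⁻⁴ s⁻¹
Height gradient: |∂Z/∂n| = 60 m / 824000 m = 7.28×10⁻⁵
On a pressure surface, geostrophic balance gives V_g = (g/f)|∂Z/∂n|:
V_g = 9.81 × 7.28×10⁻⁵ / 1.10×10⁻⁴ = 6.49 m/s
Converting: 6.49 m/s × 3.6 = 23.4 km/h

23.4 km/h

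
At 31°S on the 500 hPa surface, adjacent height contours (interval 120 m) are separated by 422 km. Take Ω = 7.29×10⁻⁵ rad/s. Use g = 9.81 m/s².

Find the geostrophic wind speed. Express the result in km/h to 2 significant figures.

130 km/h

Coriolis parameter at 31°S:
f = 2Ω sin φ = 2 × 7.29×10⁻⁵ × sin 31° = 7.51×10⁻⁵ s⁻¹
Height gradient: |∂Z/∂n| = 120 m / 422000 m = 2.84×10⁻⁴
On a pressure surface, geostrophic balance gives V_g = (g/f)|∂Z/∂n|:
V_g = 9.81 × 2.84×10⁻⁴ / 7.51×10⁻⁵ = 37.1 m/s
Converting: 37.1 m/s × 3.6 = 130 km/h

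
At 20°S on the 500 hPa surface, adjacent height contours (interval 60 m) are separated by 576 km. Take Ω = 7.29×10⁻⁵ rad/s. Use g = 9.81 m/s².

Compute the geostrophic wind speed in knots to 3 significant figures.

Coriolis parameter at 20°S:
f = 2Ω sin φ = 2 × 7.29×10⁻⁵ × sin 20° = 4.99×10⁻⁵ s⁻¹
Height gradient: |∂Z/∂n| = 60 m / 576000 m = 1.04×10⁻⁴
On a pressure surface, geostrophic balance gives V_g = (g/f)|∂Z/∂n|:
V_g = 9.81 × 1.04×10⁻⁴ / 4.99×10⁻⁵ = 20.5 m/s
Converting: 20.5 m/s × 1.944 = 39.8 knots

39.8 knots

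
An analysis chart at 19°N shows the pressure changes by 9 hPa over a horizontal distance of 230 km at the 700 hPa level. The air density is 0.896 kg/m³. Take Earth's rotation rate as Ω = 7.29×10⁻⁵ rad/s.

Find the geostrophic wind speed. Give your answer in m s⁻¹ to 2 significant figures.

Coriolis parameter at 19°N:
f = 2Ω sin φ = 2 × 7.29×10⁻⁵ × sin 19° = 4.75×10⁻⁵ s⁻¹
Pressure gradient: |∂P/∂n| = 900 Pa / 230000 m = 3.91×10⁻³ Pa/m
Geostrophic balance (pressure-gradient force = Coriolis force):
V_g = (1/(fρ)) |∂P/∂n| = 3.91×10⁻³ / (4.75×10⁻⁵ × 0.896) = 92.0 m/s

92 m s⁻¹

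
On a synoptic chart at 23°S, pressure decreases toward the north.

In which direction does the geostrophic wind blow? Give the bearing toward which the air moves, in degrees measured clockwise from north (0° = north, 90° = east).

The pressure-gradient force points toward the north (bearing 000°).
Geostrophic balance: in the Southern Hemisphere the Coriolis force deflects motion to the left, so the geostrophic wind blows 90° to the left of the pressure-gradient force (low pressure on the right).
Rotating 000° by 90° counterclockwise gives 270° — the wind blows toward the west.

270°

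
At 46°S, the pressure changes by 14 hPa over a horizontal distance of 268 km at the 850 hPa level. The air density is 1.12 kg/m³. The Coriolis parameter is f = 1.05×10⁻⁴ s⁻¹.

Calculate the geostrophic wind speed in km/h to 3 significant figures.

Pressure gradient: |∂P/∂n| = 1400 Pa / 268000 m = 5.22×10⁻³ Pa/m
Geostrophic balance (pressure-gradient force = Coriolis force):
V_g = (1/(fρ)) |∂P/∂n| = 5.22×10⁻³ / (1.05×10⁻⁴ × 1.12) = 44.4 m/s
Converting: 44.4 m/s × 3.6 = 160 km/h

160 km/h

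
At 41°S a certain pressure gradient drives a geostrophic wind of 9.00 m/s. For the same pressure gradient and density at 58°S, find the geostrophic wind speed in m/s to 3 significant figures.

With the same pressure gradient and density, V_g ∝ 1/f ∝ 1/sin φ.
V₂ = V₁ · sin φ₁ / sin φ₂ = 9.00 × sin 41° / sin 58°
V₂ = 9.00 × 0.6561/0.8480 = 6.96 m/s

6.96 m/s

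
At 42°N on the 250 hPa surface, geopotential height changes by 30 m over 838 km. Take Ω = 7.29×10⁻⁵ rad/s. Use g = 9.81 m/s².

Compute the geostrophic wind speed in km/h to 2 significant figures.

Coriolis parameter at 42°N:
f = 2Ω sin φ = 2 × 7.29×10⁻⁵ × sin 42° = 9.76×10⁻⁵ s⁻¹
Height gradient: |∂Z/∂n| = 30 m / 838000 m = 3.58×10⁻⁵
On a pressure surface, geostrophic balance gives V_g = (g/f)|∂Z/∂n|:
V_g = 9.81 × 3.58×10⁻⁵ / 9.76×10⁻⁵ = 3.60 m/s
Converting: 3.60 m/s × 3.6 = 13 km/h

13 km/h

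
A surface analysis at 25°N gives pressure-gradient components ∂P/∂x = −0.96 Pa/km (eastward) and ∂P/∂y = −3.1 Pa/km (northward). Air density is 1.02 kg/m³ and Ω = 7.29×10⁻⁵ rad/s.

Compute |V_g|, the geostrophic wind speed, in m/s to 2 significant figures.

Coriolis parameter at 25°N:
f = 2Ω sin φ = 2 × 7.29×10⁻⁵ × sin 25° = 6.16×10⁻⁵ s⁻¹
Component geostrophic relations (x east, y north):
u_g = −(1/(fρ)) ∂P/∂y,  v_g = (1/(fρ)) ∂P/∂x
u_g = −(−3.1×10⁻³)/(6.16×10⁻⁵ × 1.02) = 49.3 m/s;  v_g = (−0.96×10⁻³)/(6.16×10⁻⁵ × 1.02) = −15.3 m/s
|V_g| = √(u_g² + v_g²) = 51.6 m/s

52 m/s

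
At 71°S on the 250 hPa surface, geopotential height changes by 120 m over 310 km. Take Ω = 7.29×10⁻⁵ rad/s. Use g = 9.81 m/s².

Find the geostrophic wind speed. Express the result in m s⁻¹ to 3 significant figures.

27.5 m s⁻¹

Coriolis parameter at 71°S:
f = 2Ω sin φ = 2 × 7.29×10⁻⁵ × sin 71° = 1.38×10⁻⁴ s⁻¹
Height gradient: |∂Z/∂n| = 120 m / 310000 m = 3.87×10⁻⁴
On a pressure surface, geostrophic balance gives V_g = (g/f)|∂Z/∂n|:
V_g = 9.81 × 3.87×10⁻⁴ / 1.38×10⁻⁴ = 27.5 m/s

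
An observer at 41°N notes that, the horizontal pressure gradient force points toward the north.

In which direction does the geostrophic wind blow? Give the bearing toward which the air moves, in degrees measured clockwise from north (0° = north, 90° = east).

090°

The pressure-gradient force points toward the north (bearing 000°).
Geostrophic balance: in the Northern Hemisphere the Coriolis force deflects motion to the right, so the geostrophic wind blows 90° to the right of the pressure-gradient force (low pressure on the left).
Rotating 000° by 90° clockwise gives 090° — the wind blows toward the east.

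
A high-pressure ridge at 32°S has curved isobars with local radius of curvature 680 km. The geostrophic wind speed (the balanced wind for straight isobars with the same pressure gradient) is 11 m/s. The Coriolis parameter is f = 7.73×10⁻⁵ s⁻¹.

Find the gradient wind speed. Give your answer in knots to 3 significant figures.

30.5 knots

Around a high, pressure-gradient force acts outward with centrifugal, so Coriolis balances both:
fV = (1/ρ)|∂P/∂n| + V²/R  →  V² − fR·V + fR·V_g = 0
With fR = 7.73×10⁻⁵ × 680×10³ m = 52.6 m/s:
V = [fR − √((fR)² − 4 fR V_g)]/2 = [52.6 − √(52.6² − 4×52.6×11)]/2 = 15.7 m/s
Supergeostrophic (V > V_g = 11 m/s), as expected around a high.
Converting: 15.7 m/s × 1.944 = 30.5 knots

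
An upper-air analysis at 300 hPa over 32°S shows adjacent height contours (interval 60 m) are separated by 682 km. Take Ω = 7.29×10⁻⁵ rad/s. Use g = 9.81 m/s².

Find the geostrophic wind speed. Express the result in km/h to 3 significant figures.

40.2 km/h

Coriolis parameter at 32°S:
f = 2Ω sin φ = 2 × 7.29×10⁻⁵ × sin 32° = 7.73×10⁻⁵ s⁻¹
Height gradient: |∂Z/∂n| = 60 m / 682000 m = 8.80×10⁻⁵
On a pressure surface, geostrophic balance gives V_g = (g/f)|∂Z/∂n|:
V_g = 9.81 × 8.80×10⁻⁵ / 7.73×10⁻⁵ = 11.2 m/s
Converting: 11.2 m/s × 3.6 = 40.2 km/h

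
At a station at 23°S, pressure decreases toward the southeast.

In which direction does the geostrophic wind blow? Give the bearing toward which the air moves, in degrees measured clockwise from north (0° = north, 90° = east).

045°

The pressure-gradient force points toward the southeast (bearing 135°).
Geostrophic balance: in the Southern Hemisphere the Coriolis force deflects motion to the left, so the geostrophic wind blows 90° to the left of the pressure-gradient force (low pressure on the right).
Rotating 135° by 90° counterclockwise gives 045° — the wind blows toward the northeast.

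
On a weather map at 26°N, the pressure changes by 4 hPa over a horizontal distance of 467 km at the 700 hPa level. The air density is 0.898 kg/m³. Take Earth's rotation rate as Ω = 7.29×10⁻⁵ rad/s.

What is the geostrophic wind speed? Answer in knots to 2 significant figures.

Coriolis parameter at 26°N:
f = 2Ω sin φ = 2 × 7.29×10⁻⁵ × sin 26° = 6.39×10⁻⁵ s⁻¹
Pressure gradient: |∂P/∂n| = 400 Pa / 467000 m = 8.57×10⁻⁴ Pa/m
Geostrophic balance (pressure-gradient force = Coriolis force):
V_g = (1/(fρ)) |∂P/∂n| = 8.57×10⁻⁴ / (6.39×10⁻⁵ × 0.898) = 14.9 m/s
Converting: 14.9 m/s × 1.944 = 29 knots

29 knots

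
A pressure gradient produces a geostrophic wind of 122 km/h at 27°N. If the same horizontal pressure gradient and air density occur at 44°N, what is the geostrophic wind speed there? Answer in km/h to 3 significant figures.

With the same pressure gradient and density, V_g ∝ 1/f ∝ 1/sin φ.
V₂ = V₁ · sin φ₁ / sin φ₂ = 122 × sin 27° / sin 44°
V₂ = 122 × 0.4540/0.6947 = 79.7 km/h

79.7 km/h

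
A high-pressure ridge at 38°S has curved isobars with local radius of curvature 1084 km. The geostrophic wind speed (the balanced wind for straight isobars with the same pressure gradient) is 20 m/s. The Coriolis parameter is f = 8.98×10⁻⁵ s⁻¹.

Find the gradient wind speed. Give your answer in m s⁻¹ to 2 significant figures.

Around a high, pressure-gradient force acts outward with centrifugal, so Coriolis balances both:
fV = (1/ρ)|∂P/∂n| + V²/R  →  V² − fR·V + fR·V_g = 0
With fR = 8.98×10⁻⁵ × 1084×10³ m = 97.3 m/s:
V = [fR − √((fR)² − 4 fR V_g)]/2 = [97.3 − √(97.3² − 4×97.3×20)]/2 = 28.1 m/s
Supergeostrophic (V > V_g = 20 m/s), as expected around a high.

28 m s⁻¹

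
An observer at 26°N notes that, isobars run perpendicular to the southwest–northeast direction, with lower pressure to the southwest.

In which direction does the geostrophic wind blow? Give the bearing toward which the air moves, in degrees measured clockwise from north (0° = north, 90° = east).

The pressure-gradient force points toward the southwest (bearing 225°).
Geostrophic balance: in the Northern Hemisphere the Coriolis force deflects motion to the right, so the geostrophic wind blows 90° to the right of the pressure-gradient force (low pressure on the left).
Rotating 225° by 90° clockwise gives 315° — the wind blows toward the northwest.

315°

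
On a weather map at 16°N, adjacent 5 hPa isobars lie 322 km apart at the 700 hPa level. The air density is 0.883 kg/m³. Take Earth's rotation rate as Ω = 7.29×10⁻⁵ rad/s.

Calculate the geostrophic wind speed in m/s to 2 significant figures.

Coriolis parameter at 16°N:
f = 2Ω sin φ = 2 × 7.29×10⁻⁵ × sin 16° = 4.02×10⁻⁵ s⁻¹
Pressure gradient: |∂P/∂n| = 500 Pa / 322000 m = 1.55×10⁻³ Pa/m
Geostrophic balance (pressure-gradient force = Coriolis force):
V_g = (1/(fρ)) |∂P/∂n| = 1.55×10⁻³ / (4.02×10⁻⁵ × 0.883) = 43.8 m/s

44 m/s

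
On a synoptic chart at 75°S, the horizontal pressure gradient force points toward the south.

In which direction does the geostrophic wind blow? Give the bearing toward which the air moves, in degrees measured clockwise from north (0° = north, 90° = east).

The pressure-gradient force points toward the south (bearing 180°).
Geostrophic balance: in the Southern Hemisphere the Coriolis force deflects motion to the left, so the geostrophic wind blows 90° to the left of the pressure-gradient force (low pressure on the right).
Rotating 180° by 90° counterclockwise gives 090° — the wind blows toward the east.

090°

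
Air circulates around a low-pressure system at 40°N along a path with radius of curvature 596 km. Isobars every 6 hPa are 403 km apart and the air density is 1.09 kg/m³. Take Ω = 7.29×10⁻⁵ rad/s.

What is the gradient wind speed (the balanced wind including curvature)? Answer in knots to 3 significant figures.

23.3 knots

Coriolis parameter at 40°N:
f = 2Ω sin φ = 2 × 7.29×10⁻⁵ × sin 40° = 9.37×10⁻⁵ s⁻¹
Pressure gradient: |∂P/∂n| = 600 Pa / 403000 m = 1.49×10⁻³ Pa/m
Geostrophic speed: V_g = |∂P/∂n|/(fρ) = 1.49×10⁻³/(9.37×10⁻⁵ × 1.09) = 14.6 m/s
Around a low, centrifugal force acts outward with Coriolis, so pressure-gradient force balances both:
(1/ρ)|∂P/∂n| = fV + V²/R  →  V² + fR·V − fR·V_g = 0
With fR = 9.37×10⁻⁵ × 596×10³ m = 55.9 m/s:
V = [−fR + √((fR)² + 4 fR V_g)]/2 = [−55.9 + √(55.9² + 4×55.9×14.6)]/2 = 12 m/s
Subgeostrophic (V < V_g = 14.6 m/s), as expected around a low.
Converting: 12 m/s × 1.944 = 23.3 knots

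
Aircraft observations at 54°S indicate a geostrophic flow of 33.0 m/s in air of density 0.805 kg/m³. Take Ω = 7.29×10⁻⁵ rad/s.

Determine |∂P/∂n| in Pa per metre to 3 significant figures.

3.13×10⁻³ Pa/m

Coriolis parameter at 54°S:
f = 2Ω sin φ = 2 × 7.29×10⁻⁵ × sin 54° = 1.18×10⁻⁴ s⁻¹
Geostrophic balance rearranged: |∂P/∂n| = f ρ V_g
|∂P/∂n| = 1.18×10⁻⁴ × 0.805 × 33.0 = 3.13×10⁻³ Pa/m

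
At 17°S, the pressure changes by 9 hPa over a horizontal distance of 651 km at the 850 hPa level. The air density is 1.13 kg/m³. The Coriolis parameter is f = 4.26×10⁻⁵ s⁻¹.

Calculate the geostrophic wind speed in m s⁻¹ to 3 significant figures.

Pressure gradient: |∂P/∂n| = 900 Pa / 651000 m = 1.38×10⁻³ Pa/m
Geostrophic balance (pressure-gradient force = Coriolis force):
V_g = (1/(fρ)) |∂P/∂n| = 1.38×10⁻³ / (4.26×10⁻⁵ × 1.13) = 28.7 m/s

28.7 m s⁻¹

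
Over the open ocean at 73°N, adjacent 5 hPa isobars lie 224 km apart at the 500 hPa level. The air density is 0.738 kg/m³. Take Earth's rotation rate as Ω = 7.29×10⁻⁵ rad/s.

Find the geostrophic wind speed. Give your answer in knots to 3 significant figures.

Coriolis parameter at 73°N:
f = 2Ω sin φ = 2 × 7.29×10⁻⁵ × sin 73° = 1.39×10⁻⁴ s⁻¹
Pressure gradient: |∂P/∂n| = 500 Pa / 224000 m = 2.23×10⁻³ Pa/m
Geostrophic balance (pressure-gradient force = Coriolis force):
V_g = (1/(fρ)) |∂P/∂n| = 2.23×10⁻³ / (1.39×10⁻⁴ × 0.738) = 21.7 m/s
Converting: 21.7 m/s × 1.944 = 42.2 knots

42.2 knots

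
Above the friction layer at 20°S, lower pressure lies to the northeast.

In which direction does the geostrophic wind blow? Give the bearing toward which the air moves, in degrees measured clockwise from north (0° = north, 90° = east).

The pressure-gradient force points toward the northeast (bearing 045°).
Geostrophic balance: in the Southern Hemisphere the Coriolis force deflects motion to the left, so the geostrophic wind blows 90° to the left of the pressure-gradient force (low pressure on the right).
Rotating 045° by 90° counterclockwise gives 315° — the wind blows toward the northwest.

315°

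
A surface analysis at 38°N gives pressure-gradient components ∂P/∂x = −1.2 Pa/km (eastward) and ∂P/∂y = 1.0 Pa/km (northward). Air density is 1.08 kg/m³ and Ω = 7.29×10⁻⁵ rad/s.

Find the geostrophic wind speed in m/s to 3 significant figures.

Coriolis parameter at 38°N:
f = 2Ω sin φ = 2 × 7.29×10⁻⁵ × sin 38° = 8.98×10⁻⁵ s⁻¹
Component geostrophic relations (x east, y north):
u_g = −(1/(fρ)) ∂P/∂y,  v_g = (1/(fρ)) ∂P/∂x
u_g = −(1.0×10⁻³)/(8.98×10⁻⁵ × 1.08) = −10.3 m/s;  v_g = (−1.2×10⁻³)/(8.98×10⁻⁵ × 1.08) = −12.4 m/s
|V_g| = √(u_g² + v_g²) = 16.1 m/s

16.1 m/s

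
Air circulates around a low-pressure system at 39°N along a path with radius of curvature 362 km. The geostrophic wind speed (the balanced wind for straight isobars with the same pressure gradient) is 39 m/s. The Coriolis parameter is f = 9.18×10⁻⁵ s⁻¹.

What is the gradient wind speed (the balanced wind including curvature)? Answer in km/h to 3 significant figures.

82.9 km/h

Around a low, centrifugal force acts outward with Coriolis, so pressure-gradient force balances both:
(1/ρ)|∂P/∂n| = fV + V²/R  →  V² + fR·V − fR·V_g = 0
With fR = 9.18×10⁻⁵ × 362×10³ m = 33.2 m/s:
V = [−fR + √((fR)² + 4 fR V_g)]/2 = [−33.2 + √(33.2² + 4×33.2×39)]/2 = 23 m/s
Subgeostrophic (V < V_g = 39 m/s), as expected around a low.
Converting: 23 m/s × 3.6 = 82.9 km/h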